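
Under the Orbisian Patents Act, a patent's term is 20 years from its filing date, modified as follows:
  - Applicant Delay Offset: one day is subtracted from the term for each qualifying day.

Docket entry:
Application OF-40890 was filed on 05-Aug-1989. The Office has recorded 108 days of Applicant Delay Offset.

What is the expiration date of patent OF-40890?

2009-04-19

Base term: filing date + 20 years → 5 August 2009.
Applicant Delay Offset: −108 days → 19 April 2009.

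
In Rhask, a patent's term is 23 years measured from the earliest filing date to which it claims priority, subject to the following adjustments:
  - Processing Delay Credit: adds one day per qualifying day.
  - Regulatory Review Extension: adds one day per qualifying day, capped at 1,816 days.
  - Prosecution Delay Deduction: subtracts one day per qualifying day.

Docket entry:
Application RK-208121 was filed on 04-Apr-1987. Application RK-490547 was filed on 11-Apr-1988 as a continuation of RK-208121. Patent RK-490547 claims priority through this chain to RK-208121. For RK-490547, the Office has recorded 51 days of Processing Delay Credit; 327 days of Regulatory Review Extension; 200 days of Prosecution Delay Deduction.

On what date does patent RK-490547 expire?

Earliest priority filing: 4 April 1987.
Base term: 4 April 1987 + 23 years → 4 April 2010.
Processing Delay Credit: +51 days → 25 May 2010.
Regulatory Review Extension: 327 days (within the 1816-day cap) → +327 days → 17 April 2011.
Prosecution Delay Deduction: −200 days → 29 September 2010.

2010-09-29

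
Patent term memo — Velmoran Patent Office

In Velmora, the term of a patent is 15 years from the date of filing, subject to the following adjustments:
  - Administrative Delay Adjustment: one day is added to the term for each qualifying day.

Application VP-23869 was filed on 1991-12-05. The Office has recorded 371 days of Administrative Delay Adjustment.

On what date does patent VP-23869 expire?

Base term: filing date + 15 years → 5 December 2006.
Administrative Delay Adjustment: +371 days → 11 December 2007.

2007-12-11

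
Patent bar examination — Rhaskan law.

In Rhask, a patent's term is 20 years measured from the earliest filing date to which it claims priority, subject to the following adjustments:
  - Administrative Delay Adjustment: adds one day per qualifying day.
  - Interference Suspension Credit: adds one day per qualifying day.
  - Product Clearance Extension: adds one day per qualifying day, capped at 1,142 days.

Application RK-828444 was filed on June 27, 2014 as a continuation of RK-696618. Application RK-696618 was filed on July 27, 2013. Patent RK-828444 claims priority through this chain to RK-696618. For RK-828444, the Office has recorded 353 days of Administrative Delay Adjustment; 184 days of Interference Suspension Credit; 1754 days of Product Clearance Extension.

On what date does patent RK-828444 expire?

2038-03-02

Earliest priority filing: 27 July 2013.
Base term: 27 July 2013 + 20 years → 27 July 2033.
Administrative Delay Adjustment: +353 days → 15 July 2034.
Interference Suspension Credit: +184 days → 15 January 2035.
Product Clearance Extension: 1754 days claimed exceeds the 1142-day cap, so +1142 days → 2 March 2038.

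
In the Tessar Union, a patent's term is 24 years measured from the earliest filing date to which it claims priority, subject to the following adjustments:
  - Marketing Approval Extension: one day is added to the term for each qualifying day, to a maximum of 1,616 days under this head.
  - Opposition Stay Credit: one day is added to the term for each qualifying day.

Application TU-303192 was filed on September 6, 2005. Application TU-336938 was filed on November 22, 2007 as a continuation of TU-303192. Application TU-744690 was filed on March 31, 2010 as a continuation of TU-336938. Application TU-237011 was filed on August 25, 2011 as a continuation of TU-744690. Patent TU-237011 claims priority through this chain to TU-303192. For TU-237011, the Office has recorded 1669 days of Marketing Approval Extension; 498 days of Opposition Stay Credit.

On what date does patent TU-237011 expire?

2035-06-21

Earliest priority filing: 6 September 2005.
Base term: 6 September 2005 + 24 years → 6 September 2029.
Marketing Approval Extension: 1669 days claimed exceeds the 1616-day cap, so +1616 days → 8 February 2034.
Opposition Stay Credit: +498 days → 21 June 2035.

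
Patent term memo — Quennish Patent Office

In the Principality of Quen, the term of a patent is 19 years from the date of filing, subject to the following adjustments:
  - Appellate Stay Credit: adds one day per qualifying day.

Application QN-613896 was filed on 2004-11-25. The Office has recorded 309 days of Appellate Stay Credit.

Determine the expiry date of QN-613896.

Base term: filing date + 19 years → 25 November 2023.
Appellate Stay Credit: +309 days → 29 September 2024.

September 29, 2024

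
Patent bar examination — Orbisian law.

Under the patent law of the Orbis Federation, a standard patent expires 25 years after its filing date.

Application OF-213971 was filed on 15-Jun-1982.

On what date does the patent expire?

Filing date + 25 years → 15 June 2007.

2007-06-15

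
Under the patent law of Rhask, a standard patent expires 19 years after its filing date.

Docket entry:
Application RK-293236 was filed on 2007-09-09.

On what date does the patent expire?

September 9, 2026

Filing date + 19 years → 9 September 2026.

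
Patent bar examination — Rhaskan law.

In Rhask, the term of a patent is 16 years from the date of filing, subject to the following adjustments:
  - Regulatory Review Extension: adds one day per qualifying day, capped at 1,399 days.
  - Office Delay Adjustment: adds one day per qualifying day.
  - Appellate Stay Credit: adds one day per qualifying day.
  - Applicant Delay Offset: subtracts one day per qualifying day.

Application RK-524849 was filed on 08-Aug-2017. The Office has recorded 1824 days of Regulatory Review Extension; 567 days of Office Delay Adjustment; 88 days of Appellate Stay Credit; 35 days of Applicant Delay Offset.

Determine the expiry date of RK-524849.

Base term: filing date + 16 years → 8 August 2033.
Regulatory Review Extension: 1824 days claimed exceeds the 1399-day cap, so +1399 days → 7 June 2037.
Office Delay Adjustment: +567 days → 26 December 2038.
Appellate Stay Credit: +88 days → 24 March 2039.
Applicant Delay Offset: −35 days → 17 February 2039.

2039-02-17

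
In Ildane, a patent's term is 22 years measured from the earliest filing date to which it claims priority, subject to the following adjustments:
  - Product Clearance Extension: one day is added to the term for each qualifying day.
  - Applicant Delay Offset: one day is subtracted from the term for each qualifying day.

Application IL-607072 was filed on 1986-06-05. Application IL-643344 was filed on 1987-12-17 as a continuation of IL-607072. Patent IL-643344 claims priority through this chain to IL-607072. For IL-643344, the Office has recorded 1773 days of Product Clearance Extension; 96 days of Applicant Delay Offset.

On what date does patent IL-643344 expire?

January 7, 2013

Earliest priority filing: 5 June 1986.
Base term: 5 June 1986 + 22 years → 5 June 2008.
Product Clearance Extension: +1773 days → 13 April 2013.
Applicant Delay Offset: −96 days → 7 January 2013.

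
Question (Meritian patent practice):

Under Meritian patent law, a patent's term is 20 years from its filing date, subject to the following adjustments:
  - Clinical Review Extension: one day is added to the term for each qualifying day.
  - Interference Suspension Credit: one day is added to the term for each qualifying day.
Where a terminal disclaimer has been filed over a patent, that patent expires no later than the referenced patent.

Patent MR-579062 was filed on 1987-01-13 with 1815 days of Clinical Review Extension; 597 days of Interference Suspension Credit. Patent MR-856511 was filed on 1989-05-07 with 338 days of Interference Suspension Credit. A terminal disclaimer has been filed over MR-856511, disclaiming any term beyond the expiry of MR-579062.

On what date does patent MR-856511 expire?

Natural term of MR-856511:
  Base: filing + 20 years → 7 May 2009.
  Interference Suspension Credit: +338 days → 10 April 2010.
Expiry of referenced patent MR-579062:
  Base: filing + 20 years → 13 January 2007.
  Clinical Review Extension: +1815 days → 2 January 2012.
  Interference Suspension Credit: +597 days → 21 August 2013.
Terminal disclaimer: MR-856511 expires on the earlier of 10 April 2010 and 21 August 2013.

2010-04-10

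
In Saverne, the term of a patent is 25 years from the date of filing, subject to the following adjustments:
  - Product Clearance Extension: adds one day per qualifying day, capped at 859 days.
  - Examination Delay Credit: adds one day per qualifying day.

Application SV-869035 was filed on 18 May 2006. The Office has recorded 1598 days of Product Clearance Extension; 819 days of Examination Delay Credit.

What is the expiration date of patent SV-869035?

Base term: filing date + 25 years → 18 May 2031.
Product Clearance Extension: 1598 days claimed exceeds the 859-day cap, so +859 days → 23 September 2033.
Examination Delay Credit: +819 days → 21 December 2035.

December 21, 2035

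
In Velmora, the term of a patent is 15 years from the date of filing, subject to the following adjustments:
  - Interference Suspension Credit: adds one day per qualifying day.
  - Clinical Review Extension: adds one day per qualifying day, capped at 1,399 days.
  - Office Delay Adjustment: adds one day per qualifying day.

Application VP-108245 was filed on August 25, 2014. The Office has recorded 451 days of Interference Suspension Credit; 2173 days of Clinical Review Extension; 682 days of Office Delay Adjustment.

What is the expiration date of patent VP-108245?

Base term: filing date + 15 years → 25 August 2029.
Interference Suspension Credit: +451 days → 19 November 2030.
Clinical Review Extension: 2173 days claimed exceeds the 1399-day cap, so +1399 days → 18 September 2034.
Office Delay Adjustment: +682 days → 31 July 2036.

2036-07-31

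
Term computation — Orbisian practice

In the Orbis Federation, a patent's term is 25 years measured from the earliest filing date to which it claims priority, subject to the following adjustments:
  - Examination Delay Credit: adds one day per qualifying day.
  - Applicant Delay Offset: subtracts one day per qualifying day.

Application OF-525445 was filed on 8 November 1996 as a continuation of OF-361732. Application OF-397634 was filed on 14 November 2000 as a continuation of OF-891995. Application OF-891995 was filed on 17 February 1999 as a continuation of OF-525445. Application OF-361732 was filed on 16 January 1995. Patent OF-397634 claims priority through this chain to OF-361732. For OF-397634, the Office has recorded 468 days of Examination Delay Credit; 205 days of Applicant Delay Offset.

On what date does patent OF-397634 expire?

Earliest priority filing: 16 January 1995.
Base term: 16 January 1995 + 25 years → 16 January 2020.
Examination Delay Credit: +468 days → 28 April 2021.
Applicant Delay Offset: −205 days → 5 October 2020.

October 5, 2020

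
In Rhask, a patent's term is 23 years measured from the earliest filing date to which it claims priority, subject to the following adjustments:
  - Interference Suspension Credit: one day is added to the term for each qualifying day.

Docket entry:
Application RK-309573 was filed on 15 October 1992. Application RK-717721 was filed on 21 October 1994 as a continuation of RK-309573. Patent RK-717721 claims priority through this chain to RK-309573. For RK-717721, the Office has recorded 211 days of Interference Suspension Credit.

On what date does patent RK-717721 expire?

Earliest priority filing: 15 October 1992.
Base term: 15 October 1992 + 23 years → 15 October 2015.
Interference Suspension Credit: +211 days → 13 May 2016.

May 13, 2016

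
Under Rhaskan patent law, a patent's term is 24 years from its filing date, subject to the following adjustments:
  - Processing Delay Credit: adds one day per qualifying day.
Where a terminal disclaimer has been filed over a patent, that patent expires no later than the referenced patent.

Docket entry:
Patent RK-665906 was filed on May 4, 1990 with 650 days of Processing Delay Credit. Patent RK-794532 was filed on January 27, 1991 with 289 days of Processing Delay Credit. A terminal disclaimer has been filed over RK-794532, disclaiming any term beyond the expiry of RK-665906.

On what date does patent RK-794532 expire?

November 12, 2015

Natural term of RK-794532:
  Base: filing + 24 years → 27 January 2015.
  Processing Delay Credit: +289 days → 12 November 2015.
Expiry of referenced patent RK-665906:
  Base: filing + 24 years → 4 May 2014.
  Processing Delay Credit: +650 days → 13 February 2016.
Terminal disclaimer: RK-794532 expires on the earlier of 12 November 2015 and 13 February 2016.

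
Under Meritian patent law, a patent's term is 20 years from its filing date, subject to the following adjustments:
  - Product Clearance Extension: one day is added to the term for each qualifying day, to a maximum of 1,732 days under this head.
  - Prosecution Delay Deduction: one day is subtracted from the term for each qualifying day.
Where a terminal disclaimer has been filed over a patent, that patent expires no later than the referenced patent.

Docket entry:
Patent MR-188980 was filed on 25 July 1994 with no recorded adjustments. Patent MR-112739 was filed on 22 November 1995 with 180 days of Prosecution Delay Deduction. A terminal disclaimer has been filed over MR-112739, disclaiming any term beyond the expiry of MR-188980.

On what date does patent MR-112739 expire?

Natural term of MR-112739:
  Base: filing + 20 years → 22 November 2015.
  Prosecution Delay Deduction: −180 days → 26 May 2015.
Expiry of referenced patent MR-188980:
  Base: filing + 20 years → 25 July 2014.
Terminal disclaimer: MR-112739 expires on the earlier of 26 May 2015 and 25 July 2014.

2014-07-25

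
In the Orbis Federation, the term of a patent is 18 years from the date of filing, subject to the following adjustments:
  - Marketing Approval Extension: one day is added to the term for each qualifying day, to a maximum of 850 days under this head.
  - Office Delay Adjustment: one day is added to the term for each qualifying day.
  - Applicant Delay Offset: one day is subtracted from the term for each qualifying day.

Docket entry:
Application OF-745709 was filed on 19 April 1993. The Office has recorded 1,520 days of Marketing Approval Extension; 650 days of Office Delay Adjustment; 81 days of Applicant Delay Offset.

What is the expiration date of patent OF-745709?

Base term: filing date + 18 years → 19 April 2011.
Marketing Approval Extension: 1520 days claimed exceeds the 850-day cap, so +850 days → 16 August 2013.
Office Delay Adjustment: +650 days → 28 May 2015.
Applicant Delay Offset: −81 days → 8 March 2015.

March 8, 2015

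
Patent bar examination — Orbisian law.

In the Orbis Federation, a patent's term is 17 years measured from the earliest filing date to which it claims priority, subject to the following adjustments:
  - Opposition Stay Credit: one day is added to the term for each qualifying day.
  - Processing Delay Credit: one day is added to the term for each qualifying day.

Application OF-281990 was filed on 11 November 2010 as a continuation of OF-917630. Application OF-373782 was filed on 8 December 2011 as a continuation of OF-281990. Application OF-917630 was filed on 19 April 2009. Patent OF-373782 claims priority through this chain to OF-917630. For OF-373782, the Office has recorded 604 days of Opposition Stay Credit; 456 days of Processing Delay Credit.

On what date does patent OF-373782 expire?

Earliest priority filing: 19 April 2009.
Base term: 19 April 2009 + 17 years → 19 April 2026.
Opposition Stay Credit: +604 days → 14 December 2027.
Processing Delay Credit: +456 days → 14 March 2029.

2029-03-14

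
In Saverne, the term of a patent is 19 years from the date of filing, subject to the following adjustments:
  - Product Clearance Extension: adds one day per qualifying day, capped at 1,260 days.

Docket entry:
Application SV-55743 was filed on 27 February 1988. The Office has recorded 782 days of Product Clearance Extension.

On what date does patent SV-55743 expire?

Base term: filing date + 19 years → 27 February 2007.
Product Clearance Extension: 782 days (within the 1260-day cap) → +782 days → 19 April 2009.

2009-04-19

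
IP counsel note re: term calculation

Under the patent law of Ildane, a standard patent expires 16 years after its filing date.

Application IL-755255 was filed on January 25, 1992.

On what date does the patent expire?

Filing date + 16 years → 25 January 2008.

January 25, 2008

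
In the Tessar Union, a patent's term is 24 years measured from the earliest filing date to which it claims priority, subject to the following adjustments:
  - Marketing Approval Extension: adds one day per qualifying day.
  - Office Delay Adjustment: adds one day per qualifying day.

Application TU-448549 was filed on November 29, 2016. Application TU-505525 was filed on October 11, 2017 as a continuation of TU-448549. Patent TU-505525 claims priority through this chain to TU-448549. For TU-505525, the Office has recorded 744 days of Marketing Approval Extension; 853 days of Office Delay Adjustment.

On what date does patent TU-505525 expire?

Earliest priority filing: 29 November 2016.
Base term: 29 November 2016 + 24 years → 29 November 2040.
Marketing Approval Extension: +744 days → 13 December 2042.
Office Delay Adjustment: +853 days → 14 April 2045.

2045-04-14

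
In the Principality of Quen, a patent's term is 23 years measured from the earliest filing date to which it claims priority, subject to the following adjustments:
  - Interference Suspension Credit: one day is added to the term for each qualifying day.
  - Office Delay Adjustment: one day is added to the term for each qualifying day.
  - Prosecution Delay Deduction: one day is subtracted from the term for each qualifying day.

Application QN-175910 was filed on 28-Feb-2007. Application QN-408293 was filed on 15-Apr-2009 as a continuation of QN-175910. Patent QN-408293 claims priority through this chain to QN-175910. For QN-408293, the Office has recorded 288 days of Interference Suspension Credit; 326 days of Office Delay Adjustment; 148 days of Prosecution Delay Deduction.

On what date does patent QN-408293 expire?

Earliest priority filing: 28 February 2007.
Base term: 28 February 2007 + 23 years → 28 February 2030.
Interference Suspension Credit: +288 days → 13 December 2030.
Office Delay Adjustment: +326 days → 4 November 2031.
Prosecution Delay Deduction: −148 days → 9 June 2031.

June 9, 2031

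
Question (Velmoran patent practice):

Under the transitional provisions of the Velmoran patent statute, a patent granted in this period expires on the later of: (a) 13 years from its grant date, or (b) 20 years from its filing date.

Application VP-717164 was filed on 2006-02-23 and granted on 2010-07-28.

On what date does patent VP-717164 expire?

2026-02-23

(a) grant + 13 years → 28 July 2023.
(b) filing + 20 years → 23 February 2026.
Later of the two: 23 February 2026.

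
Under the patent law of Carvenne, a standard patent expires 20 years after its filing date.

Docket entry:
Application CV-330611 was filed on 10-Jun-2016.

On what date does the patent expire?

June 10, 2036

Filing date + 20 years → 10 June 2036.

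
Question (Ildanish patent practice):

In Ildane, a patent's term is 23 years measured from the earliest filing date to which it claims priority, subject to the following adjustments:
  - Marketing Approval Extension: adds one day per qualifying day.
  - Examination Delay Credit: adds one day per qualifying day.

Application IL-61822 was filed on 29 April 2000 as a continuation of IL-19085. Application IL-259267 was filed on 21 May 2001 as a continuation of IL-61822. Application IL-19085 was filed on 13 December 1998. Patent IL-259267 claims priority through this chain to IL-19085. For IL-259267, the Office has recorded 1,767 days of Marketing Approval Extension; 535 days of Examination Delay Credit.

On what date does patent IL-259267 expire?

2028-04-02

Earliest priority filing: 13 December 1998.
Base term: 13 December 1998 + 23 years → 13 December 2021.
Marketing Approval Extension: +1767 days → 15 October 2026.
Examination Delay Credit: +535 days → 2 April 2028.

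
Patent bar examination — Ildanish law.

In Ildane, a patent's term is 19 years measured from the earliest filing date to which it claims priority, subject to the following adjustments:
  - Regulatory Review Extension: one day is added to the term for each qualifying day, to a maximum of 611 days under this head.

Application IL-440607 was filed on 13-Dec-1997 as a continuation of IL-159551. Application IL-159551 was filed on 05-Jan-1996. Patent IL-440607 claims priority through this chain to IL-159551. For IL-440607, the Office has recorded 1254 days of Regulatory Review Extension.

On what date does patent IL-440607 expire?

2016-09-07

Earliest priority filing: 5 January 1996.
Base term: 5 January 1996 + 19 years → 5 January 2015.
Regulatory Review Extension: 1254 days claimed exceeds the 611-day cap, so +611 days → 7 September 2016.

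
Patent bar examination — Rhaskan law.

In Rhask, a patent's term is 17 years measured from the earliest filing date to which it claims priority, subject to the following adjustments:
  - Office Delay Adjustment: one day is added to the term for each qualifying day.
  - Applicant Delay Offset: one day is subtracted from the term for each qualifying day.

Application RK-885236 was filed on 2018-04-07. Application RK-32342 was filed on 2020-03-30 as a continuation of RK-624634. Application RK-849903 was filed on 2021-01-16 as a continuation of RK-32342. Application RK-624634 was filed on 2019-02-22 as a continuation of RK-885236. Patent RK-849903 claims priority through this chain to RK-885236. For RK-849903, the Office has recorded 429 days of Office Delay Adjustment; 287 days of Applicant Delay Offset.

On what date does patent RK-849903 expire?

Earliest priority filing: 7 April 2018.
Base term: 7 April 2018 + 17 years → 7 April 2035.
Office Delay Adjustment: +429 days → 9 June 2036.
Applicant Delay Offset: −287 days → 27 August 2035.

August 27, 2035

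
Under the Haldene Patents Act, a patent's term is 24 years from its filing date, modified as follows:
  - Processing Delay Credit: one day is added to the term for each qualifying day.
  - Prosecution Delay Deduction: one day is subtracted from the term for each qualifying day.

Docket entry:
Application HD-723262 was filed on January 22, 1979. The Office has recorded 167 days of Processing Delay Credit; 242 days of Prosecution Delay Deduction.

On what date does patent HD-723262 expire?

2002-11-08

Base term: filing date + 24 years → 22 January 2003.
Processing Delay Credit: +167 days → 8 July 2003.
Prosecution Delay Deduction: −242 days → 8 November 2002.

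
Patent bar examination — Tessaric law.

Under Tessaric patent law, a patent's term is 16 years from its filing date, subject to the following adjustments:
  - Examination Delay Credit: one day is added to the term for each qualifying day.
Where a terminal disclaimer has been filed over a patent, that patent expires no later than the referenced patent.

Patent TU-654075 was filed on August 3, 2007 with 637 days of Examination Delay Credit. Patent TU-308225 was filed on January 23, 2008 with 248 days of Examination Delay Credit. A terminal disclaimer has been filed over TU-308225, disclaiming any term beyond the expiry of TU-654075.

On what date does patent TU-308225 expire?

Natural term of TU-308225:
  Base: filing + 16 years → 23 January 2024.
  Examination Delay Credit: +248 days → 27 September 2024.
Expiry of referenced patent TU-654075:
  Base: filing + 16 years → 3 August 2023.
  Examination Delay Credit: +637 days → 1 May 2025.
Terminal disclaimer: TU-308225 expires on the earlier of 27 September 2024 and 1 May 2025.

2024-09-27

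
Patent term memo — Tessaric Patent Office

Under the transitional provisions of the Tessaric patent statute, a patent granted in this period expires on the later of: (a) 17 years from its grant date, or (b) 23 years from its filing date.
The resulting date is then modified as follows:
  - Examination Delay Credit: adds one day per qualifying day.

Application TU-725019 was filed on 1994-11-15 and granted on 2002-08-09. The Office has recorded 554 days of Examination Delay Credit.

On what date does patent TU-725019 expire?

2021-02-13

(a) grant + 17 years → 9 August 2019.
(b) filing + 23 years → 15 November 2017.
Later of the two: 9 August 2019.
Examination Delay Credit: +554 days → 13 February 2021.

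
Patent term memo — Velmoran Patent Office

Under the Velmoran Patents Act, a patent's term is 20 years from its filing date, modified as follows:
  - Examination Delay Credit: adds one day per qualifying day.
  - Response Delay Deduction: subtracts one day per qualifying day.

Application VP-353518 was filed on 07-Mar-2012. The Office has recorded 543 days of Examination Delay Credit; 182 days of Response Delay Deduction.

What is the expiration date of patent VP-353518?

2033-03-03

Base term: filing date + 20 years → 7 March 2032.
Examination Delay Credit: +543 days → 1 September 2033.
Response Delay Deduction: −182 days → 3 March 2033.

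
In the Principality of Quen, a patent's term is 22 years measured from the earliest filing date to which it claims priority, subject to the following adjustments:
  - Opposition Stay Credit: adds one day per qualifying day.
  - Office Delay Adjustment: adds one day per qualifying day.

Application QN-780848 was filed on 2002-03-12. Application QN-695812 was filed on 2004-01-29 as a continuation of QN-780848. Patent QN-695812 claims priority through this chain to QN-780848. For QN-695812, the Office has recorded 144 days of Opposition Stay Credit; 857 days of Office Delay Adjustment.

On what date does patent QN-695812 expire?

Earliest priority filing: 12 March 2002.
Base term: 12 March 2002 + 22 years → 12 March 2024.
Opposition Stay Credit: +144 days → 3 August 2024.
Office Delay Adjustment: +857 days → 8 December 2026.

December 8, 2026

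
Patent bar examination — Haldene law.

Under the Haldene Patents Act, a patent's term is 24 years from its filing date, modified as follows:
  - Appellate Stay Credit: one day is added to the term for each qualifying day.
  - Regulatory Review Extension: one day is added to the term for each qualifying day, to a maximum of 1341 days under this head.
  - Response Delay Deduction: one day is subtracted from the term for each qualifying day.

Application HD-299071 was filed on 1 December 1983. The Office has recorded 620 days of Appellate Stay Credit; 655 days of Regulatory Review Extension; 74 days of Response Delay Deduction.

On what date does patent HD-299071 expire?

Base term: filing date + 24 years → 1 December 2007.
Appellate Stay Credit: +620 days → 12 August 2009.
Regulatory Review Extension: 655 days (within the 1341-day cap) → +655 days → 29 May 2011.
Response Delay Deduction: −74 days → 16 March 2011.

March 16, 2011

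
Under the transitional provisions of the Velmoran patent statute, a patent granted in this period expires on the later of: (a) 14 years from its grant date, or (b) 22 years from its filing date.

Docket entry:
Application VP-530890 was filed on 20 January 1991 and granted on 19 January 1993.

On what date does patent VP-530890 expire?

January 20, 2013

(a) grant + 14 years → 19 January 2007.
(b) filing + 22 years → 20 January 2013.
Later of the two: 20 January 2013.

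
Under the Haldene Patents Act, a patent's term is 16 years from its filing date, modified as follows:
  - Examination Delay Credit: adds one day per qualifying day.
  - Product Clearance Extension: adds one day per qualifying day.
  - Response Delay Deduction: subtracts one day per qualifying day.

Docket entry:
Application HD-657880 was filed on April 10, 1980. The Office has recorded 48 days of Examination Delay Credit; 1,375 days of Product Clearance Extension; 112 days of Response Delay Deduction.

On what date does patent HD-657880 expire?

1999-11-12

Base term: filing date + 16 years → 10 April 1996.
Examination Delay Credit: +48 days → 28 May 1996.
Product Clearance Extension: +1375 days → 3 March 2000.
Response Delay Deduction: −112 days → 12 November 1999.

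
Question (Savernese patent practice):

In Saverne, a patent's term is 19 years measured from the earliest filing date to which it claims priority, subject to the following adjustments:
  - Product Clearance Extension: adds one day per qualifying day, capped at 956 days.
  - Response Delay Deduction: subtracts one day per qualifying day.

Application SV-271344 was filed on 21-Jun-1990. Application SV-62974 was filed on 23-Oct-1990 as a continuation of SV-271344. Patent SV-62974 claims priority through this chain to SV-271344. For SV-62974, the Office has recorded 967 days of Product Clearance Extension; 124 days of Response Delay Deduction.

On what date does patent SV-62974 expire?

2011-10-01

Earliest priority filing: 21 June 1990.
Base term: 21 June 1990 + 19 years → 21 June 2009.
Product Clearance Extension: 967 days claimed exceeds the 956-day cap, so +956 days → 2 February 2012.
Response Delay Deduction: −124 days → 1 October 2011.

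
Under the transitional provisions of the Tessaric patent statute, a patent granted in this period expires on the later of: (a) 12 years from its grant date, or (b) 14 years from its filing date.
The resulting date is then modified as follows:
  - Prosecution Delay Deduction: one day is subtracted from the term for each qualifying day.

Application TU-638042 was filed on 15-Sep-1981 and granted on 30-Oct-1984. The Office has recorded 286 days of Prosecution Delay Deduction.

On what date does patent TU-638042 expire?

1996-01-18

(a) grant + 12 years → 30 October 1996.
(b) filing + 14 years → 15 September 1995.
Later of the two: 30 October 1996.
Prosecution Delay Deduction: −286 days → 18 January 1996.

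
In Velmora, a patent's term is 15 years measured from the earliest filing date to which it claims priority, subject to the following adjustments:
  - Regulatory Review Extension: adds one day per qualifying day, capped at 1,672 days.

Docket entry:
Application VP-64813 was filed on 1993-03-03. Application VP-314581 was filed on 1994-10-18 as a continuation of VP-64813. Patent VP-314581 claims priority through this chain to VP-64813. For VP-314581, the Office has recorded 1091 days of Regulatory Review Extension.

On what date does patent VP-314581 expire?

2011-02-27

Earliest priority filing: 3 March 1993.
Base term: 3 March 1993 + 15 years → 3 March 2008.
Regulatory Review Extension: 1091 days (within the 1672-day cap) → +1091 days → 27 February 2011.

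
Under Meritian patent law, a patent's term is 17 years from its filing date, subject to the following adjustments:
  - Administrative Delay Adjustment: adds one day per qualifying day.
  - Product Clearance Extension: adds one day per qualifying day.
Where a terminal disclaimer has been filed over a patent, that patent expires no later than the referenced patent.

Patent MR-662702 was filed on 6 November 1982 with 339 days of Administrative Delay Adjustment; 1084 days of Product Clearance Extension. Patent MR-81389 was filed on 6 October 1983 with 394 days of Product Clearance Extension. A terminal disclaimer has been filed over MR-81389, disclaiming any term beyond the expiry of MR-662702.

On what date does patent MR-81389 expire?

November 4, 2001

Natural term of MR-81389:
  Base: filing + 17 years → 6 October 2000.
  Product Clearance Extension: +394 days → 4 November 2001.
Expiry of referenced patent MR-662702:
  Base: filing + 17 years → 6 November 1999.
  Administrative Delay Adjustment: +339 days → 10 October 2000.
  Product Clearance Extension: +1084 days → 29 September 2003.
Terminal disclaimer: MR-81389 expires on the earlier of 4 November 2001 and 29 September 2003.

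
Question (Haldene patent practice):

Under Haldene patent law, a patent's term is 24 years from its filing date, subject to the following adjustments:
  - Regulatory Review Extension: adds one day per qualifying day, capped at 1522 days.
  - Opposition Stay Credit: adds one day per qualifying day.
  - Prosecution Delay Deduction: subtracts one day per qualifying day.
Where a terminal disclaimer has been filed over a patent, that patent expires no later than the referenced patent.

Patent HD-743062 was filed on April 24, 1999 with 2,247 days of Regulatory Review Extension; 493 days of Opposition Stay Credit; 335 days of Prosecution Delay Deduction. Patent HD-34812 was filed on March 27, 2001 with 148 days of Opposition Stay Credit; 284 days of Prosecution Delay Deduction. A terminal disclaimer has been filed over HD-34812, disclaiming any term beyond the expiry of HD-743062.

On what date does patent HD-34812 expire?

Natural term of HD-34812:
  Base: filing + 24 years → 27 March 2025.
  Opposition Stay Credit: +148 days → 22 August 2025.
  Prosecution Delay Deduction: −284 days → 11 November 2024.
Expiry of referenced patent HD-743062:
  Base: filing + 24 years → 24 April 2023.
  Regulatory Review Extension: 2247 days claimed exceeds the 1522-day cap, so +1522 days → 24 June 2027.
  Opposition Stay Credit: +493 days → 29 October 2028.
  Prosecution Delay Deduction: −335 days → 29 November 2027.
Terminal disclaimer: HD-34812 expires on the earlier of 11 November 2024 and 29 November 2027.

2024-11-11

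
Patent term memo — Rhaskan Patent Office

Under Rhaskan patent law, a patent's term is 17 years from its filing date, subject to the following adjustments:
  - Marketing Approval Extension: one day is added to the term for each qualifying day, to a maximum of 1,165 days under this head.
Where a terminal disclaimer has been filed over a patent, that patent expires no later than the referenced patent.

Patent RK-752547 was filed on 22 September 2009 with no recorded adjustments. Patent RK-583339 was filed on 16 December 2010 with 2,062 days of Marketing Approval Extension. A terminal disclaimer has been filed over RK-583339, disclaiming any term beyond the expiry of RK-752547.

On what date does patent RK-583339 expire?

2026-09-22

Natural term of RK-583339:
  Base: filing + 17 years → 16 December 2027.
  Marketing Approval Extension: 2062 days claimed exceeds the 1165-day cap, so +1165 days → 23 February 2031.
Expiry of referenced patent RK-752547:
  Base: filing + 17 years → 22 September 2026.
Terminal disclaimer: RK-583339 expires on the earlier of 23 February 2031 and 22 September 2026.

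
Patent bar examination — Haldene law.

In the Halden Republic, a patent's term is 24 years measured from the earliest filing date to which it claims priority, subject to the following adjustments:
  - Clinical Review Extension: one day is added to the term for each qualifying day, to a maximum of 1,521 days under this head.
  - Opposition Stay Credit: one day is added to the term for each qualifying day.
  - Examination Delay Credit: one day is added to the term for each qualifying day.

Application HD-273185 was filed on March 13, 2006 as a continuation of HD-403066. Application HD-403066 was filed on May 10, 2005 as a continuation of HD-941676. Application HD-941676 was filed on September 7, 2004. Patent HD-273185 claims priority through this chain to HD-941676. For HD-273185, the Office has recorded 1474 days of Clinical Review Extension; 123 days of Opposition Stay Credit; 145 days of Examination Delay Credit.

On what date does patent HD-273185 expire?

2033-06-15

Earliest priority filing: 7 September 2004.
Base term: 7 September 2004 + 24 years → 7 September 2028.
Clinical Review Extension: 1474 days (within the 1521-day cap) → +1474 days → 20 September 2032.
Opposition Stay Credit: +123 days → 21 January 2033.
Examination Delay Credit: +145 days → 15 June 2033.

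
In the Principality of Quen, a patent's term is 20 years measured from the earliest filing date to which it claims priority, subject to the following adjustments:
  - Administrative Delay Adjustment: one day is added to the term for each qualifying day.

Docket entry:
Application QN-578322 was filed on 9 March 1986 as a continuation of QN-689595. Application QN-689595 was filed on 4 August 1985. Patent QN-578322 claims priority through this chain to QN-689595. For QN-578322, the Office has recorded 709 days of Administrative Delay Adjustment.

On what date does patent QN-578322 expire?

July 14, 2007

Earliest priority filing: 4 August 1985.
Base term: 4 August 1985 + 20 years → 4 August 2005.
Administrative Delay Adjustment: +709 days → 14 July 2007.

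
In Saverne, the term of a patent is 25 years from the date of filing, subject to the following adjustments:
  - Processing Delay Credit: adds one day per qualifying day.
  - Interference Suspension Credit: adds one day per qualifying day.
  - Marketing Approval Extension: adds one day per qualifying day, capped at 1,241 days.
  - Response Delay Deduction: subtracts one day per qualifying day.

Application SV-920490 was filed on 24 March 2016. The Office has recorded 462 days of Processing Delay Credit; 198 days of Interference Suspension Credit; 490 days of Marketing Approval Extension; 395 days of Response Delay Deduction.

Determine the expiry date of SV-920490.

Base term: filing date + 25 years → 24 March 2041.
Processing Delay Credit: +462 days → 29 June 2042.
Interference Suspension Credit: +198 days → 13 January 2043.
Marketing Approval Extension: 490 days (within the 1241-day cap) → +490 days → 17 May 2044.
Response Delay Deduction: −395 days → 18 April 2043.

April 18, 2043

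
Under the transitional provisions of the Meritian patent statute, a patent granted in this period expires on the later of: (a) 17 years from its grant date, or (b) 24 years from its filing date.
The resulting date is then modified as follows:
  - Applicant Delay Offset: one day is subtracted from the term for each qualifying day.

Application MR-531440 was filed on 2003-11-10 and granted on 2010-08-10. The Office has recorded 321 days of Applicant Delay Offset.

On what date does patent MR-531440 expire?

(a) grant + 17 years → 10 August 2027.
(b) filing + 24 years → 10 November 2027.
Later of the two: 10 November 2027.
Applicant Delay Offset: −321 days → 24 December 2026.

December 24, 2026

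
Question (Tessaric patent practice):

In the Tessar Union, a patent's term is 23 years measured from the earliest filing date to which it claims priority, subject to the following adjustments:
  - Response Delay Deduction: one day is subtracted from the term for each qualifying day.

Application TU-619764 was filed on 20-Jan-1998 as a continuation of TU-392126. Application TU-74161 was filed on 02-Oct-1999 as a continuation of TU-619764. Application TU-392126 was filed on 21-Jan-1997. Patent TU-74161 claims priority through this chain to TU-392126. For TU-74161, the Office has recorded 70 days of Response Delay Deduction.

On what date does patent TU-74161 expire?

Earliest priority filing: 21 January 1997.
Base term: 21 January 1997 + 23 years → 21 January 2020.
Response Delay Deduction: −70 days → 12 November 2019.

November 12, 2019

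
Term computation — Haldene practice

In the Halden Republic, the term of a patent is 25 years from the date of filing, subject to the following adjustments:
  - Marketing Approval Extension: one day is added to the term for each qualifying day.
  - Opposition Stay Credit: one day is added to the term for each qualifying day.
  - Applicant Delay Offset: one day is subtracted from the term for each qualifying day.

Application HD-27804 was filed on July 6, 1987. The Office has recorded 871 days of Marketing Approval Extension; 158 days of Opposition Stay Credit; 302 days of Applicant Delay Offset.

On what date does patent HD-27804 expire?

Base term: filing date + 25 years → 6 July 2012.
Marketing Approval Extension: +871 days → 24 November 2014.
Opposition Stay Credit: +158 days → 1 May 2015.
Applicant Delay Offset: −302 days → 3 July 2014.

July 3, 2014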